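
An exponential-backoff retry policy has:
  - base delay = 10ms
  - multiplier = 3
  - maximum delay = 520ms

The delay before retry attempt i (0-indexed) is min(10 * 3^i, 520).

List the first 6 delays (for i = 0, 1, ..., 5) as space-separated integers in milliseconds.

Answer: 10 30 90 270 520 520

Derivation:
Computing each delay:
  i=0: min(10*3^0, 520) = 10
  i=1: min(10*3^1, 520) = 30
  i=2: min(10*3^2, 520) = 90
  i=3: min(10*3^3, 520) = 270
  i=4: min(10*3^4, 520) = 520
  i=5: min(10*3^5, 520) = 520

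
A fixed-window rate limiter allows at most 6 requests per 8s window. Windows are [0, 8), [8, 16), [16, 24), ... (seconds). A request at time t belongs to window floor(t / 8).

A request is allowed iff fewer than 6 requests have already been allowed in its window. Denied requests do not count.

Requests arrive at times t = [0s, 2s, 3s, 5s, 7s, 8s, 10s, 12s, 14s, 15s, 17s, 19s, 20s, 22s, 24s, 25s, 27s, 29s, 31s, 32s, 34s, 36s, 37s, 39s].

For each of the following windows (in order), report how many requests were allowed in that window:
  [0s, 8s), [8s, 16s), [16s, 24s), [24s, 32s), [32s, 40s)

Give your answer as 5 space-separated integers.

Processing requests:
  req#1 t=0s (window 0): ALLOW
  req#2 t=2s (window 0): ALLOW
  req#3 t=3s (window 0): ALLOW
  req#4 t=5s (window 0): ALLOW
  req#5 t=7s (window 0): ALLOW
  req#6 t=8s (window 1): ALLOW
  req#7 t=10s (window 1): ALLOW
  req#8 t=12s (window 1): ALLOW
  req#9 t=14s (window 1): ALLOW
  req#10 t=15s (window 1): ALLOW
  req#11 t=17s (window 2): ALLOW
  req#12 t=19s (window 2): ALLOW
  req#13 t=20s (window 2): ALLOW
  req#14 t=22s (window 2): ALLOW
  req#15 t=24s (window 3): ALLOW
  req#16 t=25s (window 3): ALLOW
  req#17 t=27s (window 3): ALLOW
  req#18 t=29s (window 3): ALLOW
  req#19 t=31s (window 3): ALLOW
  req#20 t=32s (window 4): ALLOW
  req#21 t=34s (window 4): ALLOW
  req#22 t=36s (window 4): ALLOW
  req#23 t=37s (window 4): ALLOW
  req#24 t=39s (window 4): ALLOW

Allowed counts by window: 5 5 4 5 5

Answer: 5 5 4 5 5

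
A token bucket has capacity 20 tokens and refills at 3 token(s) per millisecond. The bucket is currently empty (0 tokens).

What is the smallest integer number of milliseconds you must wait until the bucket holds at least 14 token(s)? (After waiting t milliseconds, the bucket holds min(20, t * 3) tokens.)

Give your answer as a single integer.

Need t * 3 >= 14, so t >= 14/3.
Smallest integer t = ceil(14/3) = 5.

Answer: 5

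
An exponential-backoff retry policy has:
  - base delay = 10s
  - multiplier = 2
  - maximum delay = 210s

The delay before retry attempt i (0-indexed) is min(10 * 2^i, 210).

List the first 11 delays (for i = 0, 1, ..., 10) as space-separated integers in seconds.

Computing each delay:
  i=0: min(10*2^0, 210) = 10
  i=1: min(10*2^1, 210) = 20
  i=2: min(10*2^2, 210) = 40
  i=3: min(10*2^3, 210) = 80
  i=4: min(10*2^4, 210) = 160
  i=5: min(10*2^5, 210) = 210
  i=6: min(10*2^6, 210) = 210
  i=7: min(10*2^7, 210) = 210
  i=8: min(10*2^8, 210) = 210
  i=9: min(10*2^9, 210) = 210
  i=10: min(10*2^10, 210) = 210

Answer: 10 20 40 80 160 210 210 210 210 210 210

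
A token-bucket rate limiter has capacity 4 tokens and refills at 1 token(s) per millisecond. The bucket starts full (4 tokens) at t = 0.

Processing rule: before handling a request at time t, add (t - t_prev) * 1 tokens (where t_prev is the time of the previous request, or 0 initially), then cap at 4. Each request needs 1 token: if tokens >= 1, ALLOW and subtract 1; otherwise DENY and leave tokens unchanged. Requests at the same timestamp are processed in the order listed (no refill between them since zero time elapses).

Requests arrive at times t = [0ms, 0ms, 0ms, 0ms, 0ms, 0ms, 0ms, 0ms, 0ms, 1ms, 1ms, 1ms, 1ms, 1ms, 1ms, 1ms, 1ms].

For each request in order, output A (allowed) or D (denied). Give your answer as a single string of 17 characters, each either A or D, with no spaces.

Simulating step by step:
  req#1 t=0ms: ALLOW
  req#2 t=0ms: ALLOW
  req#3 t=0ms: ALLOW
  req#4 t=0ms: ALLOW
  req#5 t=0ms: DENY
  req#6 t=0ms: DENY
  req#7 t=0ms: DENY
  req#8 t=0ms: DENY
  req#9 t=0ms: DENY
  req#10 t=1ms: ALLOW
  req#11 t=1ms: DENY
  req#12 t=1ms: DENY
  req#13 t=1ms: DENY
  req#14 t=1ms: DENY
  req#15 t=1ms: DENY
  req#16 t=1ms: DENY
  req#17 t=1ms: DENY

Answer: AAAADDDDDADDDDDDD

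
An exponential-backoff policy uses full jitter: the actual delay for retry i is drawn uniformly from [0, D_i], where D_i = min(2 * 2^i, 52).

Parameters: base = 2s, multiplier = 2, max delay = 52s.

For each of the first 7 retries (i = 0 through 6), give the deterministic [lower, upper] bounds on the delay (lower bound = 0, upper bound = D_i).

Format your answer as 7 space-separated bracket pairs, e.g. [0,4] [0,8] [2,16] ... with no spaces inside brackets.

Computing bounds per retry:
  i=0: D_i=min(2*2^0,52)=2, bounds=[0,2]
  i=1: D_i=min(2*2^1,52)=4, bounds=[0,4]
  i=2: D_i=min(2*2^2,52)=8, bounds=[0,8]
  i=3: D_i=min(2*2^3,52)=16, bounds=[0,16]
  i=4: D_i=min(2*2^4,52)=32, bounds=[0,32]
  i=5: D_i=min(2*2^5,52)=52, bounds=[0,52]
  i=6: D_i=min(2*2^6,52)=52, bounds=[0,52]

Answer: [0,2] [0,4] [0,8] [0,16] [0,32] [0,52] [0,52]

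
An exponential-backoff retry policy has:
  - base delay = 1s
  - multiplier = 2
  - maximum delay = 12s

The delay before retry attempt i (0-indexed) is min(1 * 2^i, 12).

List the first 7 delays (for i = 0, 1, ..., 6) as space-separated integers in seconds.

Answer: 1 2 4 8 12 12 12

Derivation:
Computing each delay:
  i=0: min(1*2^0, 12) = 1
  i=1: min(1*2^1, 12) = 2
  i=2: min(1*2^2, 12) = 4
  i=3: min(1*2^3, 12) = 8
  i=4: min(1*2^4, 12) = 12
  i=5: min(1*2^5, 12) = 12
  i=6: min(1*2^6, 12) = 12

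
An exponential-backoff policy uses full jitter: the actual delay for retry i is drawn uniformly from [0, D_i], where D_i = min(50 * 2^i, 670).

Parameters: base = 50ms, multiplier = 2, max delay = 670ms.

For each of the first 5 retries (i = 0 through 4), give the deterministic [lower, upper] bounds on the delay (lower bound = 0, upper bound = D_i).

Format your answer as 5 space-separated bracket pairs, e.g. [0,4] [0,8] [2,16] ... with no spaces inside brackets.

Answer: [0,50] [0,100] [0,200] [0,400] [0,670]

Derivation:
Computing bounds per retry:
  i=0: D_i=min(50*2^0,670)=50, bounds=[0,50]
  i=1: D_i=min(50*2^1,670)=100, bounds=[0,100]
  i=2: D_i=min(50*2^2,670)=200, bounds=[0,200]
  i=3: D_i=min(50*2^3,670)=400, bounds=[0,400]
  i=4: D_i=min(50*2^4,670)=670, bounds=[0,670]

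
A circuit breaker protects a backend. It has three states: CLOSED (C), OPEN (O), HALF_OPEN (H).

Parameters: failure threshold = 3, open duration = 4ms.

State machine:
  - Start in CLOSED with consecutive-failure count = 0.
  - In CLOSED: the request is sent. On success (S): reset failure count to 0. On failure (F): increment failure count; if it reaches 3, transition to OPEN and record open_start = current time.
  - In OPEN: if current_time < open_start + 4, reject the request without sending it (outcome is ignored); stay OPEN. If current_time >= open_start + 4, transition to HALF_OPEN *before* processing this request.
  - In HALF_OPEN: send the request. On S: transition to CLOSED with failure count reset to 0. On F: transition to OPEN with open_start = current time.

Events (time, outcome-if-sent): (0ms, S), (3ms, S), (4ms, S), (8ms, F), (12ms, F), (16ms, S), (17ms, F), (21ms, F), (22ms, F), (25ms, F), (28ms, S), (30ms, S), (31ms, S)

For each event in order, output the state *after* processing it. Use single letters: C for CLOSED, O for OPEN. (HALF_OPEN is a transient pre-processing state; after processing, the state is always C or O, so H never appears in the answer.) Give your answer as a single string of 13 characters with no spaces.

State after each event:
  event#1 t=0ms outcome=S: state=CLOSED
  event#2 t=3ms outcome=S: state=CLOSED
  event#3 t=4ms outcome=S: state=CLOSED
  event#4 t=8ms outcome=F: state=CLOSED
  event#5 t=12ms outcome=F: state=CLOSED
  event#6 t=16ms outcome=S: state=CLOSED
  event#7 t=17ms outcome=F: state=CLOSED
  event#8 t=21ms outcome=F: state=CLOSED
  event#9 t=22ms outcome=F: state=OPEN
  event#10 t=25ms outcome=F: state=OPEN
  event#11 t=28ms outcome=S: state=CLOSED
  event#12 t=30ms outcome=S: state=CLOSED
  event#13 t=31ms outcome=S: state=CLOSED

Answer: CCCCCCCCOOCCC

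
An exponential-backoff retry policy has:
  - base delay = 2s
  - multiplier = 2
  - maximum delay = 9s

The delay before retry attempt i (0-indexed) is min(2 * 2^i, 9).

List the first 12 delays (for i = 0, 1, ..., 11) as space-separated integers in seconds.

Computing each delay:
  i=0: min(2*2^0, 9) = 2
  i=1: min(2*2^1, 9) = 4
  i=2: min(2*2^2, 9) = 8
  i=3: min(2*2^3, 9) = 9
  i=4: min(2*2^4, 9) = 9
  i=5: min(2*2^5, 9) = 9
  i=6: min(2*2^6, 9) = 9
  i=7: min(2*2^7, 9) = 9
  i=8: min(2*2^8, 9) = 9
  i=9: min(2*2^9, 9) = 9
  i=10: min(2*2^10, 9) = 9
  i=11: min(2*2^11, 9) = 9

Answer: 2 4 8 9 9 9 9 9 9 9 9 9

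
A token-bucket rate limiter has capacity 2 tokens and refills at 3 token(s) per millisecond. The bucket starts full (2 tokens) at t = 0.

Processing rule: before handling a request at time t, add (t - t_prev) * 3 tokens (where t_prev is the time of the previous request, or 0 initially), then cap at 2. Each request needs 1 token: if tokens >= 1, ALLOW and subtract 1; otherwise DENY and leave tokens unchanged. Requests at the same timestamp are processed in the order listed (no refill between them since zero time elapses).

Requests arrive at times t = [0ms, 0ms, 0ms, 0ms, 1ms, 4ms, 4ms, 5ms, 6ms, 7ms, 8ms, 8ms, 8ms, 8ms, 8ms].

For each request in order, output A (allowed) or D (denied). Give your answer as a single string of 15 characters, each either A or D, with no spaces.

Answer: AADDAAAAAAAADDD

Derivation:
Simulating step by step:
  req#1 t=0ms: ALLOW
  req#2 t=0ms: ALLOW
  req#3 t=0ms: DENY
  req#4 t=0ms: DENY
  req#5 t=1ms: ALLOW
  req#6 t=4ms: ALLOW
  req#7 t=4ms: ALLOW
  req#8 t=5ms: ALLOW
  req#9 t=6ms: ALLOW
  req#10 t=7ms: ALLOW
  req#11 t=8ms: ALLOW
  req#12 t=8ms: ALLOW
  req#13 t=8ms: DENY
  req#14 t=8ms: DENY
  req#15 t=8ms: DENY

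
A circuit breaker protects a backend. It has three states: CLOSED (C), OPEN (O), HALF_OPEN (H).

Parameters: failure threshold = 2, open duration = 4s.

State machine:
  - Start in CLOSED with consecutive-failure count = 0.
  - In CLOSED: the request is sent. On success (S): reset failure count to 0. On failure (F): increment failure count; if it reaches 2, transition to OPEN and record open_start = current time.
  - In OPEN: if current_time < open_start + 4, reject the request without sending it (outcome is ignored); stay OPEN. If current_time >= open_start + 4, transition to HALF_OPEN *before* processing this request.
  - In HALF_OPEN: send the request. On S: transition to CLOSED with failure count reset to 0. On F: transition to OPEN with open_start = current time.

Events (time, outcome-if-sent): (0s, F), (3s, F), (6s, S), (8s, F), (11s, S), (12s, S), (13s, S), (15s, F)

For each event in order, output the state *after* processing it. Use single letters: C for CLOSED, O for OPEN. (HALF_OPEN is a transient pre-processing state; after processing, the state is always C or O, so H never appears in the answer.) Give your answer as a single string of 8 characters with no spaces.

Answer: COOOOCCC

Derivation:
State after each event:
  event#1 t=0s outcome=F: state=CLOSED
  event#2 t=3s outcome=F: state=OPEN
  event#3 t=6s outcome=S: state=OPEN
  event#4 t=8s outcome=F: state=OPEN
  event#5 t=11s outcome=S: state=OPEN
  event#6 t=12s outcome=S: state=CLOSED
  event#7 t=13s outcome=S: state=CLOSED
  event#8 t=15s outcome=F: state=CLOSED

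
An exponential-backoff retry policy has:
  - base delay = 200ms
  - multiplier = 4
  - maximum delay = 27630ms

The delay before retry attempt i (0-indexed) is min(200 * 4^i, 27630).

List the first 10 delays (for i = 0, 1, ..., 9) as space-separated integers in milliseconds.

Computing each delay:
  i=0: min(200*4^0, 27630) = 200
  i=1: min(200*4^1, 27630) = 800
  i=2: min(200*4^2, 27630) = 3200
  i=3: min(200*4^3, 27630) = 12800
  i=4: min(200*4^4, 27630) = 27630
  i=5: min(200*4^5, 27630) = 27630
  i=6: min(200*4^6, 27630) = 27630
  i=7: min(200*4^7, 27630) = 27630
  i=8: min(200*4^8, 27630) = 27630
  i=9: min(200*4^9, 27630) = 27630

Answer: 200 800 3200 12800 27630 27630 27630 27630 27630 27630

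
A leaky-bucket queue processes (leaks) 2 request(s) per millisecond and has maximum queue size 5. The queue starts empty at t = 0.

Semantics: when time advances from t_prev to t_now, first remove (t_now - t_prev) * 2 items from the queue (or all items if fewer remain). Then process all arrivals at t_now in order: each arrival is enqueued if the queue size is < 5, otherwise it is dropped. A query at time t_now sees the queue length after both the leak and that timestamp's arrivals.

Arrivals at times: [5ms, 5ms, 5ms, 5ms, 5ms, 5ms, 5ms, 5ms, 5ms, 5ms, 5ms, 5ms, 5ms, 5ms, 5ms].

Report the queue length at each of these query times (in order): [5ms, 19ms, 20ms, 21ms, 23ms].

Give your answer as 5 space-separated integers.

Queue lengths at query times:
  query t=5ms: backlog = 5
  query t=19ms: backlog = 0
  query t=20ms: backlog = 0
  query t=21ms: backlog = 0
  query t=23ms: backlog = 0

Answer: 5 0 0 0 0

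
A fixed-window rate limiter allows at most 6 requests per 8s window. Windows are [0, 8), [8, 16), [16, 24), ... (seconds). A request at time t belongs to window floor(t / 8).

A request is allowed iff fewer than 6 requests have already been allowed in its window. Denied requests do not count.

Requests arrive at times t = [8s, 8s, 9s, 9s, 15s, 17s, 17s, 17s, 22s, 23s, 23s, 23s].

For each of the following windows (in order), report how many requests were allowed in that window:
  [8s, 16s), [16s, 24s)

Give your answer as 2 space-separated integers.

Answer: 5 6

Derivation:
Processing requests:
  req#1 t=8s (window 1): ALLOW
  req#2 t=8s (window 1): ALLOW
  req#3 t=9s (window 1): ALLOW
  req#4 t=9s (window 1): ALLOW
  req#5 t=15s (window 1): ALLOW
  req#6 t=17s (window 2): ALLOW
  req#7 t=17s (window 2): ALLOW
  req#8 t=17s (window 2): ALLOW
  req#9 t=22s (window 2): ALLOW
  req#10 t=23s (window 2): ALLOW
  req#11 t=23s (window 2): ALLOW
  req#12 t=23s (window 2): DENY

Allowed counts by window: 5 6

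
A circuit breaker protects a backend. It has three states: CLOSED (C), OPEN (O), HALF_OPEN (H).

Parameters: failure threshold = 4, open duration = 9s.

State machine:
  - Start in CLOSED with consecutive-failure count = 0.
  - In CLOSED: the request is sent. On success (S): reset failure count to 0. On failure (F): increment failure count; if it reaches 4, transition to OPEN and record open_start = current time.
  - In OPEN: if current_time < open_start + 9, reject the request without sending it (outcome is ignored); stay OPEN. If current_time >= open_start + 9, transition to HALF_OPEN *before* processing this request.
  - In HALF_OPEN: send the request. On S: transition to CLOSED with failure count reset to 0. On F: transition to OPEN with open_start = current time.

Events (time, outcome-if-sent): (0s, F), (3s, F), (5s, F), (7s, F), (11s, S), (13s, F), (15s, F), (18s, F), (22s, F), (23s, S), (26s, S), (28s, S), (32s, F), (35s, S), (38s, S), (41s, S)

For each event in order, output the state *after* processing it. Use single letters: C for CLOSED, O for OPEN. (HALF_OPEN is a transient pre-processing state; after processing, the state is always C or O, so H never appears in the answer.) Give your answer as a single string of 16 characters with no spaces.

State after each event:
  event#1 t=0s outcome=F: state=CLOSED
  event#2 t=3s outcome=F: state=CLOSED
  event#3 t=5s outcome=F: state=CLOSED
  event#4 t=7s outcome=F: state=OPEN
  event#5 t=11s outcome=S: state=OPEN
  event#6 t=13s outcome=F: state=OPEN
  event#7 t=15s outcome=F: state=OPEN
  event#8 t=18s outcome=F: state=OPEN
  event#9 t=22s outcome=F: state=OPEN
  event#10 t=23s outcome=S: state=OPEN
  event#11 t=26s outcome=S: state=OPEN
  event#12 t=28s outcome=S: state=CLOSED
  event#13 t=32s outcome=F: state=CLOSED
  event#14 t=35s outcome=S: state=CLOSED
  event#15 t=38s outcome=S: state=CLOSED
  event#16 t=41s outcome=S: state=CLOSED

Answer: CCCOOOOOOOOCCCCC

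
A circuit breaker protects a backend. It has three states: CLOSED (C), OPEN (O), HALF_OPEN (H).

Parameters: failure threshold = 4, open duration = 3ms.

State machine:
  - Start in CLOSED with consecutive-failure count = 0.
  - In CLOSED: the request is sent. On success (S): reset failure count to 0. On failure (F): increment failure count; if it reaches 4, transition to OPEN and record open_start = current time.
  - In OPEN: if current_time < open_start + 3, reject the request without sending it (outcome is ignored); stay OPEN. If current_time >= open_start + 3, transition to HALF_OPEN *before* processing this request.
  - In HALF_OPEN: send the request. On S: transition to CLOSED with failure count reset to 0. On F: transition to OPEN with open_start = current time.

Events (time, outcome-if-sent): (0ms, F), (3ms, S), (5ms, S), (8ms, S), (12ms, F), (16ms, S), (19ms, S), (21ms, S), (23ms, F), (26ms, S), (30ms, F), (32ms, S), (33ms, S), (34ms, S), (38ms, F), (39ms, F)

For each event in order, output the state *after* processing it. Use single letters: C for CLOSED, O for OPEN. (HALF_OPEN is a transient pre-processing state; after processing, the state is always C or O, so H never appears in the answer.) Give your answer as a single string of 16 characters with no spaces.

Answer: CCCCCCCCCCCCCCCC

Derivation:
State after each event:
  event#1 t=0ms outcome=F: state=CLOSED
  event#2 t=3ms outcome=S: state=CLOSED
  event#3 t=5ms outcome=S: state=CLOSED
  event#4 t=8ms outcome=S: state=CLOSED
  event#5 t=12ms outcome=F: state=CLOSED
  event#6 t=16ms outcome=S: state=CLOSED
  event#7 t=19ms outcome=S: state=CLOSED
  event#8 t=21ms outcome=S: state=CLOSED
  event#9 t=23ms outcome=F: state=CLOSED
  event#10 t=26ms outcome=S: state=CLOSED
  event#11 t=30ms outcome=F: state=CLOSED
  event#12 t=32ms outcome=S: state=CLOSED
  event#13 t=33ms outcome=S: state=CLOSED
  event#14 t=34ms outcome=S: state=CLOSED
  event#15 t=38ms outcome=F: state=CLOSED
  event#16 t=39ms outcome=F: state=CLOSED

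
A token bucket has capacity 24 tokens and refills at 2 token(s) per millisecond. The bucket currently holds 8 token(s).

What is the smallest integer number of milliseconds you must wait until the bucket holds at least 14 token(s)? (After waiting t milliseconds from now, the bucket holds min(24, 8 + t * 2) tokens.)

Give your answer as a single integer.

Need 8 + t * 2 >= 14, so t >= 6/2.
Smallest integer t = ceil(6/2) = 3.

Answer: 3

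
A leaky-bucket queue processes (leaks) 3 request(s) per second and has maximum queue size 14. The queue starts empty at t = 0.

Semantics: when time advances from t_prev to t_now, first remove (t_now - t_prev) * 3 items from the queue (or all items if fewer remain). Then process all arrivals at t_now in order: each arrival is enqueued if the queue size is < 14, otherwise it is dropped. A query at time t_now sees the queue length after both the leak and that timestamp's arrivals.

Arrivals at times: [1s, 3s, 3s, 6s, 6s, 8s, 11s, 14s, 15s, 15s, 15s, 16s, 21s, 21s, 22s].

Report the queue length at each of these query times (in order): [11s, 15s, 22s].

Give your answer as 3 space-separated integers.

Answer: 1 3 1

Derivation:
Queue lengths at query times:
  query t=11s: backlog = 1
  query t=15s: backlog = 3
  query t=22s: backlog = 1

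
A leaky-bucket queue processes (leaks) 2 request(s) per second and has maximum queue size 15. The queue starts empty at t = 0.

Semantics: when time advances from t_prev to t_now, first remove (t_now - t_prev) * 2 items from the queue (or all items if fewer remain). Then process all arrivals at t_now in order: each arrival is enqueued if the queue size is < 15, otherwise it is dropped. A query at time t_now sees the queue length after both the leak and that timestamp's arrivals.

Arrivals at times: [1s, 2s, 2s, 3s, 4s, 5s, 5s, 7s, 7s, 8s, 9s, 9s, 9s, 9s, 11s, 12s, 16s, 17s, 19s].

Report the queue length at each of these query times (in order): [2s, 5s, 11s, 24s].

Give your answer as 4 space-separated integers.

Queue lengths at query times:
  query t=2s: backlog = 2
  query t=5s: backlog = 2
  query t=11s: backlog = 1
  query t=24s: backlog = 0

Answer: 2 2 1 0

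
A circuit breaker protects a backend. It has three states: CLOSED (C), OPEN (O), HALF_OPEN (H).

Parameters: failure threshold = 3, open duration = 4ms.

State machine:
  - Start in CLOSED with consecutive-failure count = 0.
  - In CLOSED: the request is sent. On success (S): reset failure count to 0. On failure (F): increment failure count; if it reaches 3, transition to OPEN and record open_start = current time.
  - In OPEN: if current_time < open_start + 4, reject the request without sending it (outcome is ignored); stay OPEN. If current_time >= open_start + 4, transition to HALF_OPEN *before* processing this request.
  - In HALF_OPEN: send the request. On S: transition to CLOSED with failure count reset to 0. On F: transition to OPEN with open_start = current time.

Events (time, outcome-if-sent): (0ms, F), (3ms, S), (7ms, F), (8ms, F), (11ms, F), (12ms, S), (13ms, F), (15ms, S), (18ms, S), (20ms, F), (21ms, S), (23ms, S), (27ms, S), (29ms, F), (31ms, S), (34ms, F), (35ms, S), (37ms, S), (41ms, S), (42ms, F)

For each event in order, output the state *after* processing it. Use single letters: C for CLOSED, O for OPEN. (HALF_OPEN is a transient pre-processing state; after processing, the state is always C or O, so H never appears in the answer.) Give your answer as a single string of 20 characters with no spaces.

Answer: CCCCOOOCCCCCCCCCCCCC

Derivation:
State after each event:
  event#1 t=0ms outcome=F: state=CLOSED
  event#2 t=3ms outcome=S: state=CLOSED
  event#3 t=7ms outcome=F: state=CLOSED
  event#4 t=8ms outcome=F: state=CLOSED
  event#5 t=11ms outcome=F: state=OPEN
  event#6 t=12ms outcome=S: state=OPEN
  event#7 t=13ms outcome=F: state=OPEN
  event#8 t=15ms outcome=S: state=CLOSED
  event#9 t=18ms outcome=S: state=CLOSED
  event#10 t=20ms outcome=F: state=CLOSED
  event#11 t=21ms outcome=S: state=CLOSED
  event#12 t=23ms outcome=S: state=CLOSED
  event#13 t=27ms outcome=S: state=CLOSED
  event#14 t=29ms outcome=F: state=CLOSED
  event#15 t=31ms outcome=S: state=CLOSED
  event#16 t=34ms outcome=F: state=CLOSED
  event#17 t=35ms outcome=S: state=CLOSED
  event#18 t=37ms outcome=S: state=CLOSED
  event#19 t=41ms outcome=S: state=CLOSED
  event#20 t=42ms outcome=F: state=CLOSED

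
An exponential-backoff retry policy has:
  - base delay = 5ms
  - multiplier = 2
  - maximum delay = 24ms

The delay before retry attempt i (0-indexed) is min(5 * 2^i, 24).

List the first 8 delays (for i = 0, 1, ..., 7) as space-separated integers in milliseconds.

Computing each delay:
  i=0: min(5*2^0, 24) = 5
  i=1: min(5*2^1, 24) = 10
  i=2: min(5*2^2, 24) = 20
  i=3: min(5*2^3, 24) = 24
  i=4: min(5*2^4, 24) = 24
  i=5: min(5*2^5, 24) = 24
  i=6: min(5*2^6, 24) = 24
  i=7: min(5*2^7, 24) = 24

Answer: 5 10 20 24 24 24 24 24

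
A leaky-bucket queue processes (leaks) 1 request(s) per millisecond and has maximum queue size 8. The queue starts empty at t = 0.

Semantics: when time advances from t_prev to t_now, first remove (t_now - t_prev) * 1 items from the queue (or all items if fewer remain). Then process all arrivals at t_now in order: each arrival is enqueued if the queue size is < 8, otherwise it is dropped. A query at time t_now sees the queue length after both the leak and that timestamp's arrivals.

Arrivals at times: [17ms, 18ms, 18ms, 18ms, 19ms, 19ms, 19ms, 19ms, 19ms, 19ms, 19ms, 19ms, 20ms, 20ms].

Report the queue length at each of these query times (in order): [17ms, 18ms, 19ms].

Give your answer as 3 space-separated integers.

Answer: 1 3 8

Derivation:
Queue lengths at query times:
  query t=17ms: backlog = 1
  query t=18ms: backlog = 3
  query t=19ms: backlog = 8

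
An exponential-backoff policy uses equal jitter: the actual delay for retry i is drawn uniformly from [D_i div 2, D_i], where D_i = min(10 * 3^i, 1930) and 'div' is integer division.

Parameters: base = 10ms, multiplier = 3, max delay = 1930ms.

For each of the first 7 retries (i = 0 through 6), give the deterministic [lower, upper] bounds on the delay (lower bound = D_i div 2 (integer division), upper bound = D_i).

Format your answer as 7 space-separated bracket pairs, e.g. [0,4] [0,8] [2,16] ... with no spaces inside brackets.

Computing bounds per retry:
  i=0: D_i=min(10*3^0,1930)=10, bounds=[5,10]
  i=1: D_i=min(10*3^1,1930)=30, bounds=[15,30]
  i=2: D_i=min(10*3^2,1930)=90, bounds=[45,90]
  i=3: D_i=min(10*3^3,1930)=270, bounds=[135,270]
  i=4: D_i=min(10*3^4,1930)=810, bounds=[405,810]
  i=5: D_i=min(10*3^5,1930)=1930, bounds=[965,1930]
  i=6: D_i=min(10*3^6,1930)=1930, bounds=[965,1930]

Answer: [5,10] [15,30] [45,90] [135,270] [405,810] [965,1930] [965,1930]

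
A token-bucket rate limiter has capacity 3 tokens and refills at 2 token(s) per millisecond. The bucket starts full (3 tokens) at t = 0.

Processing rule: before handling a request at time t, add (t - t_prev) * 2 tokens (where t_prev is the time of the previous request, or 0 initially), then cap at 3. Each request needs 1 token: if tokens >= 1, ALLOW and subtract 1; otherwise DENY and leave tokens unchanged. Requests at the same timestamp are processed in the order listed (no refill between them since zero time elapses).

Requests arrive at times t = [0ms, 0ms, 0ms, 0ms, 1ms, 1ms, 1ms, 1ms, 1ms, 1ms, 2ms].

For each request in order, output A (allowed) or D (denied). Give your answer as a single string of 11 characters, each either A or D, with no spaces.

Simulating step by step:
  req#1 t=0ms: ALLOW
  req#2 t=0ms: ALLOW
  req#3 t=0ms: ALLOW
  req#4 t=0ms: DENY
  req#5 t=1ms: ALLOW
  req#6 t=1ms: ALLOW
  req#7 t=1ms: DENY
  req#8 t=1ms: DENY
  req#9 t=1ms: DENY
  req#10 t=1ms: DENY
  req#11 t=2ms: ALLOW

Answer: AAADAADDDDA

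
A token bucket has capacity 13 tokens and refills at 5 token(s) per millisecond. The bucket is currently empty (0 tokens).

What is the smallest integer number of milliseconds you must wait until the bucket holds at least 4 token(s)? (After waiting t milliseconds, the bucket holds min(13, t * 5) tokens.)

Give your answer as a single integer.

Answer: 1

Derivation:
Need t * 5 >= 4, so t >= 4/5.
Smallest integer t = ceil(4/5) = 1.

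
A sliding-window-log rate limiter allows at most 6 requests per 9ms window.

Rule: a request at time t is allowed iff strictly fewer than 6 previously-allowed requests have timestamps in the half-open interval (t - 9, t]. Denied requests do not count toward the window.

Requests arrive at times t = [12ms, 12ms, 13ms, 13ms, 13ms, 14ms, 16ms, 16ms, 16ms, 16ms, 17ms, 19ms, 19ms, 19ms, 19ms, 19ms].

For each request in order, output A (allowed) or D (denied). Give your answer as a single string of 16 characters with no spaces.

Tracking allowed requests in the window:
  req#1 t=12ms: ALLOW
  req#2 t=12ms: ALLOW
  req#3 t=13ms: ALLOW
  req#4 t=13ms: ALLOW
  req#5 t=13ms: ALLOW
  req#6 t=14ms: ALLOW
  req#7 t=16ms: DENY
  req#8 t=16ms: DENY
  req#9 t=16ms: DENY
  req#10 t=16ms: DENY
  req#11 t=17ms: DENY
  req#12 t=19ms: DENY
  req#13 t=19ms: DENY
  req#14 t=19ms: DENY
  req#15 t=19ms: DENY
  req#16 t=19ms: DENY

Answer: AAAAAADDDDDDDDDD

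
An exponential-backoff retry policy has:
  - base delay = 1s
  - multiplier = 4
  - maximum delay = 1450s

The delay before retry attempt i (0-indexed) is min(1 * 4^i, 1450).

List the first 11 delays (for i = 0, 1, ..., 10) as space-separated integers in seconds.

Computing each delay:
  i=0: min(1*4^0, 1450) = 1
  i=1: min(1*4^1, 1450) = 4
  i=2: min(1*4^2, 1450) = 16
  i=3: min(1*4^3, 1450) = 64
  i=4: min(1*4^4, 1450) = 256
  i=5: min(1*4^5, 1450) = 1024
  i=6: min(1*4^6, 1450) = 1450
  i=7: min(1*4^7, 1450) = 1450
  i=8: min(1*4^8, 1450) = 1450
  i=9: min(1*4^9, 1450) = 1450
  i=10: min(1*4^10, 1450) = 1450

Answer: 1 4 16 64 256 1024 1450 1450 1450 1450 1450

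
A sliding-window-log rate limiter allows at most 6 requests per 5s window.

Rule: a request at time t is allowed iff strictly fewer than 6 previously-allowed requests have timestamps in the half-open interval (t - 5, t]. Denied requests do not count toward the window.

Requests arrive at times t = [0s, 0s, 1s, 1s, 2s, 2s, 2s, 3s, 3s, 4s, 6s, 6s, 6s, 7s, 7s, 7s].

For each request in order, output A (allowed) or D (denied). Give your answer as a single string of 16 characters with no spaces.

Tracking allowed requests in the window:
  req#1 t=0s: ALLOW
  req#2 t=0s: ALLOW
  req#3 t=1s: ALLOW
  req#4 t=1s: ALLOW
  req#5 t=2s: ALLOW
  req#6 t=2s: ALLOW
  req#7 t=2s: DENY
  req#8 t=3s: DENY
  req#9 t=3s: DENY
  req#10 t=4s: DENY
  req#11 t=6s: ALLOW
  req#12 t=6s: ALLOW
  req#13 t=6s: ALLOW
  req#14 t=7s: ALLOW
  req#15 t=7s: ALLOW
  req#16 t=7s: ALLOW

Answer: AAAAAADDDDAAAAAA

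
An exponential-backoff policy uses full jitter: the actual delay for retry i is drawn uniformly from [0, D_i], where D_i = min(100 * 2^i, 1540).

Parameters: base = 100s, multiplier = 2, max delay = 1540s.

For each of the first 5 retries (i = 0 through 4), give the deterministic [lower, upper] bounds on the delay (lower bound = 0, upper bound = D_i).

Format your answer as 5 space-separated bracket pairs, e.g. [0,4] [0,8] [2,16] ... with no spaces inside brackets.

Computing bounds per retry:
  i=0: D_i=min(100*2^0,1540)=100, bounds=[0,100]
  i=1: D_i=min(100*2^1,1540)=200, bounds=[0,200]
  i=2: D_i=min(100*2^2,1540)=400, bounds=[0,400]
  i=3: D_i=min(100*2^3,1540)=800, bounds=[0,800]
  i=4: D_i=min(100*2^4,1540)=1540, bounds=[0,1540]

Answer: [0,100] [0,200] [0,400] [0,800] [0,1540]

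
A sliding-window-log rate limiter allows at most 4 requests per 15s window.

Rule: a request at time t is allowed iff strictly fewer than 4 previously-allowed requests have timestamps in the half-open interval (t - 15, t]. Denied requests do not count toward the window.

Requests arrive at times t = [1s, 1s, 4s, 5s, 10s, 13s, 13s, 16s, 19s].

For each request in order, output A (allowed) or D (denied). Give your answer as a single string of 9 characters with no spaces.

Answer: AAAADDDAA

Derivation:
Tracking allowed requests in the window:
  req#1 t=1s: ALLOW
  req#2 t=1s: ALLOW
  req#3 t=4s: ALLOW
  req#4 t=5s: ALLOW
  req#5 t=10s: DENY
  req#6 t=13s: DENY
  req#7 t=13s: DENY
  req#8 t=16s: ALLOW
  req#9 t=19s: ALLOW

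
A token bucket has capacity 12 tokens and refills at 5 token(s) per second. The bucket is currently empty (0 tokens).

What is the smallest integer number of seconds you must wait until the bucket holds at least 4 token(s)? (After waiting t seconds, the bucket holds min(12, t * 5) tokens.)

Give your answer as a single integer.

Need t * 5 >= 4, so t >= 4/5.
Smallest integer t = ceil(4/5) = 1.

Answer: 1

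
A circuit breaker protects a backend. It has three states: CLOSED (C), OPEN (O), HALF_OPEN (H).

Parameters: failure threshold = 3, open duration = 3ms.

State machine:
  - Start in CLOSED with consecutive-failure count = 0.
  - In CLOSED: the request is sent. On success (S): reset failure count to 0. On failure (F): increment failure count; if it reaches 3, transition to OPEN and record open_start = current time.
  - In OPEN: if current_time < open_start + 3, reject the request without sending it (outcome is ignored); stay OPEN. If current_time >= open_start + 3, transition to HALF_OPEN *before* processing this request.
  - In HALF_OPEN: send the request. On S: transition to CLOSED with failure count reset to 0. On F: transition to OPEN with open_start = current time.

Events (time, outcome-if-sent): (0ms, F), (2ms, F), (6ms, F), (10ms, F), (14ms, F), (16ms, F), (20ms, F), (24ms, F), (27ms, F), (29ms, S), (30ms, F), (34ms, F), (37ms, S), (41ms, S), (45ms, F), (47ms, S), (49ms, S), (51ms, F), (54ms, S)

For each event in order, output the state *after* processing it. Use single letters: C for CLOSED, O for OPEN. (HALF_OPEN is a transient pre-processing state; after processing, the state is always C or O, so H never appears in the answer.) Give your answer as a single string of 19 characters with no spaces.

Answer: CCOOOOOOOOOOCCCCCCC

Derivation:
State after each event:
  event#1 t=0ms outcome=F: state=CLOSED
  event#2 t=2ms outcome=F: state=CLOSED
  event#3 t=6ms outcome=F: state=OPEN
  event#4 t=10ms outcome=F: state=OPEN
  event#5 t=14ms outcome=F: state=OPEN
  event#6 t=16ms outcome=F: state=OPEN
  event#7 t=20ms outcome=F: state=OPEN
  event#8 t=24ms outcome=F: state=OPEN
  event#9 t=27ms outcome=F: state=OPEN
  event#10 t=29ms outcome=S: state=OPEN
  event#11 t=30ms outcome=F: state=OPEN
  event#12 t=34ms outcome=F: state=OPEN
  event#13 t=37ms outcome=S: state=CLOSED
  event#14 t=41ms outcome=S: state=CLOSED
  event#15 t=45ms outcome=F: state=CLOSED
  event#16 t=47ms outcome=S: state=CLOSED
  event#17 t=49ms outcome=S: state=CLOSED
  event#18 t=51ms outcome=F: state=CLOSED
  event#19 t=54ms outcome=S: state=CLOSED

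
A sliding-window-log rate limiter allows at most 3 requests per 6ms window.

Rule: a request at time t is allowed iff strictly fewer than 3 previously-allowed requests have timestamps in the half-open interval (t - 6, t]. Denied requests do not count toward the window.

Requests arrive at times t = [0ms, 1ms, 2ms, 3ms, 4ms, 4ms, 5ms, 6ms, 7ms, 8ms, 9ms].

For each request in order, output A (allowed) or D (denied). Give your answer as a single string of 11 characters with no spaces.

Answer: AAADDDDAAAD

Derivation:
Tracking allowed requests in the window:
  req#1 t=0ms: ALLOW
  req#2 t=1ms: ALLOW
  req#3 t=2ms: ALLOW
  req#4 t=3ms: DENY
  req#5 t=4ms: DENY
  req#6 t=4ms: DENY
  req#7 t=5ms: DENY
  req#8 t=6ms: ALLOW
  req#9 t=7ms: ALLOW
  req#10 t=8ms: ALLOW
  req#11 t=9ms: DENY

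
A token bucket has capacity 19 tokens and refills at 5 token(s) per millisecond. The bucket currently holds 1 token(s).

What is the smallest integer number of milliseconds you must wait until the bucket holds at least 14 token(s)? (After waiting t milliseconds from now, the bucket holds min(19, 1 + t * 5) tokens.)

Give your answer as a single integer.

Need 1 + t * 5 >= 14, so t >= 13/5.
Smallest integer t = ceil(13/5) = 3.

Answer: 3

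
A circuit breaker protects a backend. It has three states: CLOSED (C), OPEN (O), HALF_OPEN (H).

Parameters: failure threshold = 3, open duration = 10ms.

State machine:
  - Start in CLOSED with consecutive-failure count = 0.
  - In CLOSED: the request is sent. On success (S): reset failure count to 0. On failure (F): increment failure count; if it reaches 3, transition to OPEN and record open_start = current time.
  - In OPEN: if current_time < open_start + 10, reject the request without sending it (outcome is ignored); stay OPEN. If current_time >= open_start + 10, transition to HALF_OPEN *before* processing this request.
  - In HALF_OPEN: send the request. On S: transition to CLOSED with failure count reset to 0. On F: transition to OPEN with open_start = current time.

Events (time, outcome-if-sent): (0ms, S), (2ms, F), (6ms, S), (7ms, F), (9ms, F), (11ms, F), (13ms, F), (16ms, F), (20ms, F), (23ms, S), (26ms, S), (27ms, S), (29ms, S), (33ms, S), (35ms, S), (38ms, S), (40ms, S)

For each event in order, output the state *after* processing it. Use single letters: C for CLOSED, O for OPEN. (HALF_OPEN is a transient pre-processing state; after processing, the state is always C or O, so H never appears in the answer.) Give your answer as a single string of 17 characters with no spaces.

State after each event:
  event#1 t=0ms outcome=S: state=CLOSED
  event#2 t=2ms outcome=F: state=CLOSED
  event#3 t=6ms outcome=S: state=CLOSED
  event#4 t=7ms outcome=F: state=CLOSED
  event#5 t=9ms outcome=F: state=CLOSED
  event#6 t=11ms outcome=F: state=OPEN
  event#7 t=13ms outcome=F: state=OPEN
  event#8 t=16ms outcome=F: state=OPEN
  event#9 t=20ms outcome=F: state=OPEN
  event#10 t=23ms outcome=S: state=CLOSED
  event#11 t=26ms outcome=S: state=CLOSED
  event#12 t=27ms outcome=S: state=CLOSED
  event#13 t=29ms outcome=S: state=CLOSED
  event#14 t=33ms outcome=S: state=CLOSED
  event#15 t=35ms outcome=S: state=CLOSED
  event#16 t=38ms outcome=S: state=CLOSED
  event#17 t=40ms outcome=S: state=CLOSED

Answer: CCCCCOOOOCCCCCCCC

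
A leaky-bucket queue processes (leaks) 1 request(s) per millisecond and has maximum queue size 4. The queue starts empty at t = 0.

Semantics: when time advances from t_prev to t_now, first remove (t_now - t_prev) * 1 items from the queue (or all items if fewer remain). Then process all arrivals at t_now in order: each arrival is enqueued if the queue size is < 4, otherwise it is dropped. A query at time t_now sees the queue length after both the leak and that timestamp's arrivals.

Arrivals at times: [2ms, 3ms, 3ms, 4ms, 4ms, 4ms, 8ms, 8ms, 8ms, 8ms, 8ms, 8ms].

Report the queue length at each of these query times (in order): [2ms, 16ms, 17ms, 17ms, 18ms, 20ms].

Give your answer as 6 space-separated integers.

Answer: 1 0 0 0 0 0

Derivation:
Queue lengths at query times:
  query t=2ms: backlog = 1
  query t=16ms: backlog = 0
  query t=17ms: backlog = 0
  query t=17ms: backlog = 0
  query t=18ms: backlog = 0
  query t=20ms: backlog = 0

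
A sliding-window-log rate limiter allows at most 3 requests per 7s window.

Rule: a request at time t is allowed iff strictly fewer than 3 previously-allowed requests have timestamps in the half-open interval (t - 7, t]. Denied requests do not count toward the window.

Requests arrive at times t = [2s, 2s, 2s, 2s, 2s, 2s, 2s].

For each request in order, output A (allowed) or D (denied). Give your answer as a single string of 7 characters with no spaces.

Answer: AAADDDD

Derivation:
Tracking allowed requests in the window:
  req#1 t=2s: ALLOW
  req#2 t=2s: ALLOW
  req#3 t=2s: ALLOW
  req#4 t=2s: DENY
  req#5 t=2s: DENY
  req#6 t=2s: DENY
  req#7 t=2s: DENY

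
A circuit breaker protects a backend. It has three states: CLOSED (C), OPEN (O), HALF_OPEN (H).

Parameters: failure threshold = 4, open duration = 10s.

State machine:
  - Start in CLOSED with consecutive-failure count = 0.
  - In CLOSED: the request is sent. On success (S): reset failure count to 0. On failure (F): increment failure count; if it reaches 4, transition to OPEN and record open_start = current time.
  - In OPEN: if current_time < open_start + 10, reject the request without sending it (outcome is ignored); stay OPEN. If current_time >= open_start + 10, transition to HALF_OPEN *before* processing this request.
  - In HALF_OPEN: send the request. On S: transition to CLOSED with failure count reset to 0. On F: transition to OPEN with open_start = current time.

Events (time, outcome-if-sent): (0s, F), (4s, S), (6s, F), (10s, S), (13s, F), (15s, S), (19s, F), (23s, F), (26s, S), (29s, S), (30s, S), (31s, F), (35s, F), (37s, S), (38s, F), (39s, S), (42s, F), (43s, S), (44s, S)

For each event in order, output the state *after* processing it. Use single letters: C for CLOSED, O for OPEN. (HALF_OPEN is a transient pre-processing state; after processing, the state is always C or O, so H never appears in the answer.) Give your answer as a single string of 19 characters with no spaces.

State after each event:
  event#1 t=0s outcome=F: state=CLOSED
  event#2 t=4s outcome=S: state=CLOSED
  event#3 t=6s outcome=F: state=CLOSED
  event#4 t=10s outcome=S: state=CLOSED
  event#5 t=13s outcome=F: state=CLOSED
  event#6 t=15s outcome=S: state=CLOSED
  event#7 t=19s outcome=F: state=CLOSED
  event#8 t=23s outcome=F: state=CLOSED
  event#9 t=26s outcome=S: state=CLOSED
  event#10 t=29s outcome=S: state=CLOSED
  event#11 t=30s outcome=S: state=CLOSED
  event#12 t=31s outcome=F: state=CLOSED
  event#13 t=35s outcome=F: state=CLOSED
  event#14 t=37s outcome=S: state=CLOSED
  event#15 t=38s outcome=F: state=CLOSED
  event#16 t=39s outcome=S: state=CLOSED
  event#17 t=42s outcome=F: state=CLOSED
  event#18 t=43s outcome=S: state=CLOSED
  event#19 t=44s outcome=S: state=CLOSED

Answer: CCCCCCCCCCCCCCCCCCC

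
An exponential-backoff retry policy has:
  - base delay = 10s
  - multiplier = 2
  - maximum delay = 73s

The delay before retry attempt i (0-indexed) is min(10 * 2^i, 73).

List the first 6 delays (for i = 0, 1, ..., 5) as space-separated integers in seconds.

Computing each delay:
  i=0: min(10*2^0, 73) = 10
  i=1: min(10*2^1, 73) = 20
  i=2: min(10*2^2, 73) = 40
  i=3: min(10*2^3, 73) = 73
  i=4: min(10*2^4, 73) = 73
  i=5: min(10*2^5, 73) = 73

Answer: 10 20 40 73 73 73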